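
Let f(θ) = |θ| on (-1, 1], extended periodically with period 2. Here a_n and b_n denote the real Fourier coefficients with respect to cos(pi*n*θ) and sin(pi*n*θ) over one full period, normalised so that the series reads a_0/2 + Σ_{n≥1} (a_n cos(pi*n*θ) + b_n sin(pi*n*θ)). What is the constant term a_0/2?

1/2

a_0 = ∫_{-1}^{1} f(θ) dθ = 1.
So the constant term a_0/2 = 1/2.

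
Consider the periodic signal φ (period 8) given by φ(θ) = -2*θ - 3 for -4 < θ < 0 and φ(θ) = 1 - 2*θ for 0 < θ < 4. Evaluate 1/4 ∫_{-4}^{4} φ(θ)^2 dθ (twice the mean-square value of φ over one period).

1/4 ∫_{-4}^{4} φ(θ)^2 dθ = 1/4 · (248/3) = 62/3.

62/3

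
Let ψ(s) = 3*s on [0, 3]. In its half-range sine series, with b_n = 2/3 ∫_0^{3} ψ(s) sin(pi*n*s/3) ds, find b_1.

18/pi

b_1 = 2/3 ∫_0^{3} (3*s) sin(pi*s/3) ds.
Integrating by parts (boundary term plus one more integral), an antiderivative of (3*s) sin(pi*s/3) is -9*s*cos(pi*s/3)/pi + 27*sin(pi*s/3)/pi**2; evaluating from 0 to 3: ∫_{0}^{3} (3*s) sin(pi*s/3) ds = (27/pi) - (0) = 27/pi.
Hence b_1 = (2/3)·(27/pi) = 18/pi.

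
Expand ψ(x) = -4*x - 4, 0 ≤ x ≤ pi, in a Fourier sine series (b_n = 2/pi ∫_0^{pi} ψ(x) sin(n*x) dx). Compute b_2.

4

b_2 = 2/pi ∫_0^{pi} (-4*x - 4) sin(2*x) dx.
Integrating by parts (boundary term plus one more integral), an antiderivative of (-4*x - 4) sin(2*x) is 2*x*cos(2*x) - sin(2*x) + 2*cos(2*x); evaluating from 0 to pi: ∫_{0}^{pi} (-4*x - 4) sin(2*x) dx = (2 + 2*pi) - (2) = 2*pi.
Hence b_2 = (2/pi)·(2*pi) = 4.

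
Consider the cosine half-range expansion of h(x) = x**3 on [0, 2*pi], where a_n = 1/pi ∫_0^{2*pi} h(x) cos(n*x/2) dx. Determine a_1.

-48*pi + 192/pi

a_1 = 1/pi ∫_0^{2*pi} (x**3) cos(x/2) dx.
Integrating by parts three times (tabular method), an antiderivative of (x**3) cos(x/2) is 2*x**3*sin(x/2) + 12*x**2*cos(x/2) - 48*x*sin(x/2) - 96*cos(x/2); evaluating from 0 to 2*pi: ∫_{0}^{2*pi} (x**3) cos(x/2) dx = (96 - 48*pi**2) - (-96) = 192 - 48*pi**2.
Hence a_1 = (1/pi)·(192 - 48*pi**2) = -48*pi + 192/pi.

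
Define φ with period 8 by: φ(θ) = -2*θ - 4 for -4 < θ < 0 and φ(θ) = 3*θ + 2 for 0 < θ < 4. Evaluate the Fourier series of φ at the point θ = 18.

θ = 18 differs from θ = 2 by 2 full period(s), and the series is 8-periodic.
φ is continuous at θ = 2 with value 8, so the series converges to 8 there.

8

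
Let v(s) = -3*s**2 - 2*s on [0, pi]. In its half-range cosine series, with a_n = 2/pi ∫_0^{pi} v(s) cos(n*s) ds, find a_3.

a_3 = 2/pi ∫_0^{pi} (-3*s**2 - 2*s) cos(3*s) ds.
Integrating by parts twice (tabular method), an antiderivative of (-3*s**2 - 2*s) cos(3*s) is -s**2*sin(3*s) - 2*s*sin(3*s)/3 - 2*s*cos(3*s)/3 + 2*sin(3*s)/9 - 2*cos(3*s)/9; evaluating from 0 to pi: ∫_{0}^{pi} (-3*s**2 - 2*s) cos(3*s) ds = (2/9 + 2*pi/3) - (-2/9) = 4/9 + 2*pi/3.
Hence a_3 = (2/pi)·(4/9 + 2*pi/3) = 4*(2 + 3*pi)/(9*pi).

4*(2 + 3*pi)/(9*pi)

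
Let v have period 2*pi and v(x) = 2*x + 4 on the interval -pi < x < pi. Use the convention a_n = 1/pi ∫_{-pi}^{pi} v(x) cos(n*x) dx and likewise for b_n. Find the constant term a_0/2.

4

a_0 = 1/pi ∫_{-pi}^{pi} v(x) dx = 1/pi · (8*pi) = 8.
So the constant term a_0/2 = 4.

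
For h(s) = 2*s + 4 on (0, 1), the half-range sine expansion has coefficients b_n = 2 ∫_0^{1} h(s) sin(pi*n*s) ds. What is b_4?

b_4 = 2 ∫_0^{1} (2*s + 4) sin(4*pi*s) ds.
Integrating by parts (boundary term plus one more integral), an antiderivative of (2*s + 4) sin(4*pi*s) is -s*cos(4*pi*s)/(2*pi) + sin(4*pi*s)/(8*pi**2) - cos(4*pi*s)/pi; evaluating from 0 to 1: ∫_{0}^{1} (2*s + 4) sin(4*pi*s) ds = (-3/(2*pi)) - (-1/pi) = -1/(2*pi).
Hence b_4 = 2·(-1/(2*pi)) = -1/pi.

-1/pi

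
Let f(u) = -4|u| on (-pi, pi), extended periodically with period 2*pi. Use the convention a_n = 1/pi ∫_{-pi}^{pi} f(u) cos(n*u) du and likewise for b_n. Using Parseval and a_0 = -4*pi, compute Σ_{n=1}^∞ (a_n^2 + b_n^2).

8*pi**2/3

Parseval: a_0^2/2 + Σ_{n≥1} (a_n^2+b_n^2) = 1/pi ∫_{-pi}^{pi} f(u)^2 du = 32*pi**2/3.
Subtract a_0^2/2 = 8*pi**2: Σ (a_n^2+b_n^2) = 8*pi**2/3.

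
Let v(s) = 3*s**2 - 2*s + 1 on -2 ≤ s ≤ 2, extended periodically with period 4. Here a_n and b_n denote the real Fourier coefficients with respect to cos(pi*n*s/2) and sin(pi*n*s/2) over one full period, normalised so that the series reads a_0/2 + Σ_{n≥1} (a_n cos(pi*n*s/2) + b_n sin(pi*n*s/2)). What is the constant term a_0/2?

a_0 = 1/2 ∫_{-2}^{2} v(s) ds = 1/2 · (20) = 10.
So the constant term a_0/2 = 5.

5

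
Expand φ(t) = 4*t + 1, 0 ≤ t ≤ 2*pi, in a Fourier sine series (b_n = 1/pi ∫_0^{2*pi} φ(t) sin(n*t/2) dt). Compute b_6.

b_6 = 1/pi ∫_0^{2*pi} (4*t + 1) sin(3*t) dt.
Integrating by parts (boundary term plus one more integral), an antiderivative of (4*t + 1) sin(3*t) is -4*t*cos(3*t)/3 + 4*sin(3*t)/9 - cos(3*t)/3; evaluating from 0 to 2*pi: ∫_{0}^{2*pi} (4*t + 1) sin(3*t) dt = (-8*pi/3 - 1/3) - (-1/3) = -8*pi/3.
Hence b_6 = (1/pi)·(-8*pi/3) = -8/3.

-8/3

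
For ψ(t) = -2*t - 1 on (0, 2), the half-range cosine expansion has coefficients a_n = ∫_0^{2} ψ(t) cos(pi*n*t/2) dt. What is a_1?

16/pi**2

a_1 = ∫_0^{2} (-2*t - 1) cos(pi*t/2) dt.
Integrating by parts (boundary term plus one more integral), an antiderivative of (-2*t - 1) cos(pi*t/2) is -4*t*sin(pi*t/2)/pi - 2*sin(pi*t/2)/pi - 8*cos(pi*t/2)/pi**2; evaluating from 0 to 2: ∫_{0}^{2} (-2*t - 1) cos(pi*t/2) dt = (8/pi**2) - (-8/pi**2) = 16/pi**2.
Hence a_1 = 16/pi**2.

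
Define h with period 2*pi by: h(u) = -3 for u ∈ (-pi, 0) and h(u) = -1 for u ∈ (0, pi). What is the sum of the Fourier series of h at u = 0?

At u = 0 the one-sided limits are h(0^-) = -3 and h(0^+) = -1.
By Dirichlet's theorem the series converges to their average, [(-3) + (-1)]/2 = -2.

-2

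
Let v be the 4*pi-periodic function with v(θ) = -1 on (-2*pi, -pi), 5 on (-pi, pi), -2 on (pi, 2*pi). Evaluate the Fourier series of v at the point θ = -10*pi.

-3/2

θ = -10*pi differs from θ = -2*pi by -2 full period(s), and the series is 4*pi-periodic.
At θ = -2*pi the one-sided limits are v(-2*pi^-) = -2 and v(-2*pi^+) = -1.
By Dirichlet's theorem the series converges to their average, [(-2) + (-1)]/2 = -3/2.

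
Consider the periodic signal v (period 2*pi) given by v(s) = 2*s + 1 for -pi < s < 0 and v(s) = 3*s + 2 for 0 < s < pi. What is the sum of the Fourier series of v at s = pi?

3/2 + pi/2

At s = pi the one-sided limits are v(pi^-) = 2 + 3*pi and v(pi^+) = 1 - 2*pi.
By Dirichlet's theorem the series converges to their average, [(2 + 3*pi) + (1 - 2*pi)]/2 = 3/2 + pi/2.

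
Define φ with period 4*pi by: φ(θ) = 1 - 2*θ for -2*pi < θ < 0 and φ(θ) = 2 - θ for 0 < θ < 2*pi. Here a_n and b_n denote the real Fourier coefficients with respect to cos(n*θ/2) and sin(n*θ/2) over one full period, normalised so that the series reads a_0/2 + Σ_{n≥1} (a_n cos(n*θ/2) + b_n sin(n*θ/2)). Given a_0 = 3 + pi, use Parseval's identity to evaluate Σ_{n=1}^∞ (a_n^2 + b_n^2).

Parseval: a_0^2/2 + Σ_{n≥1} (a_n^2+b_n^2) = (1/(2*pi)) ∫_{-2*pi}^{2*pi} φ(θ)^2 dθ = 5 + 20*pi**2/3.
Subtract a_0^2/2 = (3 + pi)**2/2: Σ (a_n^2+b_n^2) = -3*pi + 1/2 + 37*pi**2/6.

-3*pi + 1/2 + 37*pi**2/6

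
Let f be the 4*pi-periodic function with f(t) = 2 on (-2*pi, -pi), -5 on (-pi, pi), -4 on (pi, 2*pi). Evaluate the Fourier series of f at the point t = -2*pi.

At t = -2*pi the one-sided limits are f(-2*pi^-) = -4 and f(-2*pi^+) = 2.
By Dirichlet's theorem the series converges to their average, [(-4) + (2)]/2 = -1.

-1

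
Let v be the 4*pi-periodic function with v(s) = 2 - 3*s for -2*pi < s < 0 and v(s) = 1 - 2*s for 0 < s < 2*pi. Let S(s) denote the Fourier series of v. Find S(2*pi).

3/2 + pi

s = 2*pi differs from s = -2*pi by 1 full period(s), and the series is 4*pi-periodic.
At s = -2*pi the one-sided limits are v(-2*pi^-) = 1 - 4*pi and v(-2*pi^+) = 2 + 6*pi.
By Dirichlet's theorem the series converges to their average, [(1 - 4*pi) + (2 + 6*pi)]/2 = 3/2 + pi.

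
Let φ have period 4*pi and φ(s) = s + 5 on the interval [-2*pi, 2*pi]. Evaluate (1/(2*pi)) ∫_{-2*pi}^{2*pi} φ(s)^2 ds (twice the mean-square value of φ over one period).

8*pi**2/3 + 50

(1/(2*pi)) ∫_{-2*pi}^{2*pi} φ(s)^2 ds = (1/(2*pi)) · (16*pi**3/3 + 100*pi) = 8*pi**2/3 + 50.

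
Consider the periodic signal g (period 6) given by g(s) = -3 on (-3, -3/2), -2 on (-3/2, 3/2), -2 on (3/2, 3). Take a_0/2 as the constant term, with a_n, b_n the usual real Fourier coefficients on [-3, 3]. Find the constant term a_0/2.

-9/4

a_0 = 1/3 ∫_{-3}^{3} g(s) ds = 1/3 · (-27/2) = -9/2.
So the constant term a_0/2 = -9/4.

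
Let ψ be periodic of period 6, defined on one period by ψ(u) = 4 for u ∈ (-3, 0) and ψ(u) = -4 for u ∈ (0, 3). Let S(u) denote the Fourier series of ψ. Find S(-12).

0

u = -12 differs from u = 0 by -2 full period(s), and the series is 6-periodic.
At u = 0 the one-sided limits are ψ(0^-) = 4 and ψ(0^+) = -4.
By Dirichlet's theorem the series converges to their average, [(4) + (-4)]/2 = 0.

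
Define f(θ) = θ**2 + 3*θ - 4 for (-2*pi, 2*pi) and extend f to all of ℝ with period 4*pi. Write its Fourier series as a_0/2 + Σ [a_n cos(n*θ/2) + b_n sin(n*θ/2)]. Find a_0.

a_0 = (1/(2*pi)) ∫_{-2*pi}^{2*pi} f(θ) dθ = (1/(2*pi)) · (16*pi*(-3 + pi**2)/3) = -8 + 8*pi**2/3.

-8 + 8*pi**2/3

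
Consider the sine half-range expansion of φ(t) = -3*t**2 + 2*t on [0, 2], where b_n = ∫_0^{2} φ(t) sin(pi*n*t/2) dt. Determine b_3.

16*(2 - 3*pi**2)/(9*pi**3)

b_3 = ∫_0^{2} (-3*t**2 + 2*t) sin(3*pi*t/2) dt.
Integrating by parts twice (tabular method), an antiderivative of (-3*t**2 + 2*t) sin(3*pi*t/2) is 2*t**2*cos(3*pi*t/2)/pi - 8*t*sin(3*pi*t/2)/(3*pi**2) - 4*t*cos(3*pi*t/2)/(3*pi) + 8*sin(3*pi*t/2)/(9*pi**2) - 16*cos(3*pi*t/2)/(9*pi**3); evaluating from 0 to 2: ∫_{0}^{2} (-3*t**2 + 2*t) sin(3*pi*t/2) dt = (16*(1 - 3*pi**2)/(9*pi**3)) - (-16/(9*pi**3)) = 16*(2 - 3*pi**2)/(9*pi**3).
Hence b_3 = 16*(2 - 3*pi**2)/(9*pi**3).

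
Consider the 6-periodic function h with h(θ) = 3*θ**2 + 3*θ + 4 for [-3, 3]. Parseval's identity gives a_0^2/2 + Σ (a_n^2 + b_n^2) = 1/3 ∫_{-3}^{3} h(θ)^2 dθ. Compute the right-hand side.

2608/5

1/3 ∫_{-3}^{3} h(θ)^2 dθ = 1/3 · (7824/5) = 2608/5.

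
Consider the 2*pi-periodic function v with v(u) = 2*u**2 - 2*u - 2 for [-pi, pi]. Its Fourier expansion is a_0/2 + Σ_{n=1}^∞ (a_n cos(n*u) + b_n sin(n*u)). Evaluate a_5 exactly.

a_5 = 1/pi ∫_{-pi}^{pi} v(u) cos(5*u) du.
Integrating by parts twice (tabular method), an antiderivative of (2*u**2 - 2*u - 2) cos(5*u) is 2*u**2*sin(5*u)/5 - 2*u*sin(5*u)/5 + 4*u*cos(5*u)/25 - 54*sin(5*u)/125 - 2*cos(5*u)/25; evaluating from -pi to pi: ∫_{-pi}^{pi} (2*u**2 - 2*u - 2) cos(5*u) du = (2/25 - 4*pi/25) - (2/25 + 4*pi/25) = -8*pi/25.
Hence a_5 = (1/pi)·(-8*pi/25) = -8/25.

-8/25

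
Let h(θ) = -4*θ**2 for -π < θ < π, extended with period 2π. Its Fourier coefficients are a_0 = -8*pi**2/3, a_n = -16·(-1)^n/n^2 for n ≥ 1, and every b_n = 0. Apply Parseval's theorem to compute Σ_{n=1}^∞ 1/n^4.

Parseval: a_0^2/2 + Σ a_n^2 = (1/π) ∫_{-π}^{π} h(θ)^2 dθ = 32*pi**4/5.
Subtract a_0^2/2 = 32*pi**4/9: Σ a_n^2 = 128*pi**4/45.
Since a_n^2 = 256/n^4, Σ 1/n^4 = pi**4/90.

pi**4/90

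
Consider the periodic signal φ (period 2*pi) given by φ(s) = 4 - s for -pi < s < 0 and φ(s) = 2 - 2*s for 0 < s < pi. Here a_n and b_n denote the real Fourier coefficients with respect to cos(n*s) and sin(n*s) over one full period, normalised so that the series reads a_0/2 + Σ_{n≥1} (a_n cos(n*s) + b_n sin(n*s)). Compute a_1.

2/pi

a_1 = 1/pi ∫_{-pi}^{pi} φ(s) cos(s) ds.
Split the integral at the breakpoints.
Integrating by parts (boundary term plus one more integral), an antiderivative of (4 - s) cos(s) is -s*sin(s) + 4*sin(s) - cos(s); evaluating from -pi to 0: ∫_{-pi}^{0} (4 - s) cos(s) ds = (-1) - (1) = -2.
Integrating by parts (boundary term plus one more integral), an antiderivative of (2 - 2*s) cos(s) is -2*s*sin(s) + 2*sin(s) - 2*cos(s); evaluating from 0 to pi: ∫_{0}^{pi} (2 - 2*s) cos(s) ds = (2) - (-2) = 4.
Summing the pieces and multiplying by (1/pi) gives a_1 = 2/pi.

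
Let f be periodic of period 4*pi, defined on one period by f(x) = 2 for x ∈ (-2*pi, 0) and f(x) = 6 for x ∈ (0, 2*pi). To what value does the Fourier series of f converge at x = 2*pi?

4

At x = 2*pi the one-sided limits are f(2*pi^-) = 6 and f(2*pi^+) = 2.
By Dirichlet's theorem the series converges to their average, [(6) + (2)]/2 = 4.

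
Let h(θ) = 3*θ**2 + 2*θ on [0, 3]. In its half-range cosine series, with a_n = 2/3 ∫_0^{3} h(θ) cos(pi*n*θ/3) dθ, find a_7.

-132/(49*pi**2)

a_7 = 2/3 ∫_0^{3} (3*θ**2 + 2*θ) cos(7*pi*θ/3) dθ.
Integrating by parts twice (tabular method), an antiderivative of (3*θ**2 + 2*θ) cos(7*pi*θ/3) is 9*θ**2*sin(7*pi*θ/3)/(7*pi) + 6*θ*sin(7*pi*θ/3)/(7*pi) + 54*θ*cos(7*pi*θ/3)/(49*pi**2) - 162*sin(7*pi*θ/3)/(343*pi**3) + 18*cos(7*pi*θ/3)/(49*pi**2); evaluating from 0 to 3: ∫_{0}^{3} (3*θ**2 + 2*θ) cos(7*pi*θ/3) dθ = (-180/(49*pi**2)) - (18/(49*pi**2)) = -198/(49*pi**2).
Hence a_7 = (2/3)·(-198/(49*pi**2)) = -132/(49*pi**2).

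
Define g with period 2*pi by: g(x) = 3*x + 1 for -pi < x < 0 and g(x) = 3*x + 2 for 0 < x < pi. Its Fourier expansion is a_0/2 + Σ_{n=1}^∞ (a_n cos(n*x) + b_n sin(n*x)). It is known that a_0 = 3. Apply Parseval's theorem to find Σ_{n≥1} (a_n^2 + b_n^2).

1/2 + 3*pi + 6*pi**2

Parseval: a_0^2/2 + Σ_{n≥1} (a_n^2+b_n^2) = 1/pi ∫_{-pi}^{pi} g(x)^2 dx = 5 + 3*pi + 6*pi**2.
Subtract a_0^2/2 = 9/2: Σ (a_n^2+b_n^2) = 1/2 + 3*pi + 6*pi**2.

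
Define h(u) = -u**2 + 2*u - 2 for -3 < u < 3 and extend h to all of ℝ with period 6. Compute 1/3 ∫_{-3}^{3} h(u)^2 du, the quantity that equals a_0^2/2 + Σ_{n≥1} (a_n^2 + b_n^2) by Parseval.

442/5

1/3 ∫_{-3}^{3} h(u)^2 du = 1/3 · (1326/5) = 442/5.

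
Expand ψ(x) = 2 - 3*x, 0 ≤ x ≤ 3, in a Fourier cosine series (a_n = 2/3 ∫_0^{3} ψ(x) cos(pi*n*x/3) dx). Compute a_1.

36/pi**2

a_1 = 2/3 ∫_0^{3} (2 - 3*x) cos(pi*x/3) dx.
Integrating by parts (boundary term plus one more integral), an antiderivative of (2 - 3*x) cos(pi*x/3) is -9*x*sin(pi*x/3)/pi + 6*sin(pi*x/3)/pi - 27*cos(pi*x/3)/pi**2; evaluating from 0 to 3: ∫_{0}^{3} (2 - 3*x) cos(pi*x/3) dx = (27/pi**2) - (-27/pi**2) = 54/pi**2.
Hence a_1 = (2/3)·(54/pi**2) = 36/pi**2.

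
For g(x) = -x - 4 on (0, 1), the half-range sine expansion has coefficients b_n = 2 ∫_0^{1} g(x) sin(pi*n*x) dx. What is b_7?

-18/(7*pi)

b_7 = 2 ∫_0^{1} (-x - 4) sin(7*pi*x) dx.
Integrating by parts (boundary term plus one more integral), an antiderivative of (-x - 4) sin(7*pi*x) is x*cos(7*pi*x)/(7*pi) - sin(7*pi*x)/(49*pi**2) + 4*cos(7*pi*x)/(7*pi); evaluating from 0 to 1: ∫_{0}^{1} (-x - 4) sin(7*pi*x) dx = (-5/(7*pi)) - (4/(7*pi)) = -9/(7*pi).
Hence b_7 = 2·(-9/(7*pi)) = -18/(7*pi).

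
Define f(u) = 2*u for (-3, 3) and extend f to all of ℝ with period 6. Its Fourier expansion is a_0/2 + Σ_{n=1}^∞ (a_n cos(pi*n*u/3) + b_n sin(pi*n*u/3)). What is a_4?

0

a_4 = 1/3 ∫_{-3}^{3} f(u) cos(4*pi*u/3) du.
f is odd and cos(4*pi*u/3) is even, so the integrand is odd over a symmetric interval and the integral vanishes.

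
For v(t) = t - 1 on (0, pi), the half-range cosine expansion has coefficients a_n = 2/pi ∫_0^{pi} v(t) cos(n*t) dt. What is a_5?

-4/(25*pi)

a_5 = 2/pi ∫_0^{pi} (t - 1) cos(5*t) dt.
Integrating by parts (boundary term plus one more integral), an antiderivative of (t - 1) cos(5*t) is t*sin(5*t)/5 - sin(5*t)/5 + cos(5*t)/25; evaluating from 0 to pi: ∫_{0}^{pi} (t - 1) cos(5*t) dt = (-1/25) - (1/25) = -2/25.
Hence a_5 = (2/pi)·(-2/25) = -4/(25*pi).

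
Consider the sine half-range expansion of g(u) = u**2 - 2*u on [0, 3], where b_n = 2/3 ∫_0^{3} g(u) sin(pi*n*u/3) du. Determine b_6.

b_6 = 2/3 ∫_0^{3} (u**2 - 2*u) sin(2*pi*u) du.
Integrating by parts twice (tabular method), an antiderivative of (u**2 - 2*u) sin(2*pi*u) is -u**2*cos(2*pi*u)/(2*pi) + u*sin(2*pi*u)/(2*pi**2) + u*cos(2*pi*u)/pi - sin(2*pi*u)/(2*pi**2) + cos(2*pi*u)/(4*pi**3); evaluating from 0 to 3: ∫_{0}^{3} (u**2 - 2*u) sin(2*pi*u) du = ((1 - 6*pi**2)/(4*pi**3)) - (1/(4*pi**3)) = -3/(2*pi).
Hence b_6 = (2/3)·(-3/(2*pi)) = -1/pi.

-1/pi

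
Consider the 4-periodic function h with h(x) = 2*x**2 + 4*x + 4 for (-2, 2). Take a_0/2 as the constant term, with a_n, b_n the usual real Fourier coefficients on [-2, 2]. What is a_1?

-32/pi**2

a_1 = 1/2 ∫_{-2}^{2} h(x) cos(pi*x/2) dx.
Integrating by parts twice (tabular method), an antiderivative of (2*x**2 + 4*x + 4) cos(pi*x/2) is 4*x**2*sin(pi*x/2)/pi + 8*x*sin(pi*x/2)/pi + 16*x*cos(pi*x/2)/pi**2 - 32*sin(pi*x/2)/pi**3 + 8*sin(pi*x/2)/pi + 16*cos(pi*x/2)/pi**2; evaluating from -2 to 2: ∫_{-2}^{2} (2*x**2 + 4*x + 4) cos(pi*x/2) dx = (-48/pi**2) - (16/pi**2) = -64/pi**2.
Hence a_1 = (1/2)·(-64/pi**2) = -32/pi**2.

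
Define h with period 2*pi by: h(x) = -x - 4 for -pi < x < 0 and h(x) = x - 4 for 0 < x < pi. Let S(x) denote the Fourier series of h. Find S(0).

-4

h is continuous at x = 0 with value -4, so the series converges to -4 there.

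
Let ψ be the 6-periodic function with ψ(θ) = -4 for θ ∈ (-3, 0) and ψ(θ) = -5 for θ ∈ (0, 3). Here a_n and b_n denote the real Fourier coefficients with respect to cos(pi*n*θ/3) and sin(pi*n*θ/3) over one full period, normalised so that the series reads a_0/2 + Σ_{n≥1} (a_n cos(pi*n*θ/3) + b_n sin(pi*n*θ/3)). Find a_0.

-9

a_0 = 1/3 ∫_{-3}^{3} ψ(θ) dθ = 1/3 · (-27) = -9.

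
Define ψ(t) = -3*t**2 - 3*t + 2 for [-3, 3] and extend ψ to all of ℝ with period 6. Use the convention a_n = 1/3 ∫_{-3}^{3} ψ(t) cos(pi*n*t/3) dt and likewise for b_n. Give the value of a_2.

a_2 = 1/3 ∫_{-3}^{3} ψ(t) cos(2*pi*t/3) dt.
Integrating by parts twice (tabular method), an antiderivative of (-3*t**2 - 3*t + 2) cos(2*pi*t/3) is -9*t**2*sin(2*pi*t/3)/(2*pi) - 9*t*sin(2*pi*t/3)/(2*pi) - 27*t*cos(2*pi*t/3)/(2*pi**2) + 81*sin(2*pi*t/3)/(4*pi**3) + 3*sin(2*pi*t/3)/pi - 27*cos(2*pi*t/3)/(4*pi**2); evaluating from -3 to 3: ∫_{-3}^{3} (-3*t**2 - 3*t + 2) cos(2*pi*t/3) dt = (-189/(4*pi**2)) - (135/(4*pi**2)) = -81/pi**2.
Hence a_2 = (1/3)·(-81/pi**2) = -27/pi**2.

-27/pi**2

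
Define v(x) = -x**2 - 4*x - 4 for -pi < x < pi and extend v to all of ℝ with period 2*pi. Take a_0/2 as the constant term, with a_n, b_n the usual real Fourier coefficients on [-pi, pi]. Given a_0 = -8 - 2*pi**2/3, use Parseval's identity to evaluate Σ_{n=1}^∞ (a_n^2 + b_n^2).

8*pi**2*(pi**2 + 60)/45

Parseval: a_0^2/2 + Σ_{n≥1} (a_n^2+b_n^2) = 1/pi ∫_{-pi}^{pi} v(x)^2 dx = 32 + 2*pi**4/5 + 16*pi**2.
Subtract a_0^2/2 = 2*(pi**2 + 12)**2/9: Σ (a_n^2+b_n^2) = 8*pi**2*(pi**2 + 60)/45.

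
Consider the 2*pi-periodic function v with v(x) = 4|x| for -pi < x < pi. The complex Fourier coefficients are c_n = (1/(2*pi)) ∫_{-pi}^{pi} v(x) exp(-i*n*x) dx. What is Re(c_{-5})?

-8/(25*pi)

Since v is real-valued, Re(c_{-5}) = (1/(2*pi)) ∫_{-pi}^{pi} v(x) cos(-5*x) dx = a_{5}/2.
v is even and cos(-5*x) is even, so the integrand is even: ∫_{-pi}^{pi} v(x) cos(-5*x) dx = 2∫_0^{pi} v(x) cos(-5*x) dx.
Integrating by parts (boundary term plus one more integral), an antiderivative of (4*x) cos(-5*x) is 4*x*sin(5*x)/5 + 4*cos(5*x)/25; evaluating from 0 to pi: ∫_{0}^{pi} (4*x) cos(-5*x) dx = (-4/25) - (4/25) = -8/25.
So ∫_{-pi}^{pi} v(x) cos(-5*x) dx = -16/25.
Hence Re(c_{-5}) = (1/(2*pi))·(-16/25) = -8/(25*pi).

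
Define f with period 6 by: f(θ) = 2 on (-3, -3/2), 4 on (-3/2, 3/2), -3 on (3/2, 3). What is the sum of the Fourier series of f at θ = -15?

-1/2

θ = -15 differs from θ = -3 by -2 full period(s), and the series is 6-periodic.
At θ = -3 the one-sided limits are f(-3^-) = -3 and f(-3^+) = 2.
By Dirichlet's theorem the series converges to their average, [(-3) + (2)]/2 = -1/2.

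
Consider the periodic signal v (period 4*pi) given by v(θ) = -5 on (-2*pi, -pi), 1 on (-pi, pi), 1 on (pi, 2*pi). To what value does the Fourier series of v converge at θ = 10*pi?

-2

θ = 10*pi differs from θ = 2*pi by 2 full period(s), and the series is 4*pi-periodic.
At θ = 2*pi the one-sided limits are v(2*pi^-) = 1 and v(2*pi^+) = -5.
By Dirichlet's theorem the series converges to their average, [(1) + (-5)]/2 = -2.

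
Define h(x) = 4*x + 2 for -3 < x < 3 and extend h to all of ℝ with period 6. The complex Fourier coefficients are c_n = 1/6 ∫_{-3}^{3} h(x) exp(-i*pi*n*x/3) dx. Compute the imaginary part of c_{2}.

Since h is real-valued, Im(c_{2}) = -1/6 ∫_{-3}^{3} h(x) sin(2*pi*x/3) dx = -b_{2}/2.
Integrating by parts (boundary term plus one more integral), an antiderivative of (4*x + 2) sin(2*pi*x/3) is -6*x*cos(2*pi*x/3)/pi + 9*sin(2*pi*x/3)/pi**2 - 3*cos(2*pi*x/3)/pi; evaluating from -3 to 3: ∫_{-3}^{3} (4*x + 2) sin(2*pi*x/3) dx = (-21/pi) - (15/pi) = -36/pi.
Hence Im(c_{2}) = (-1/6)·(-36/pi) = 6/pi.

6/pi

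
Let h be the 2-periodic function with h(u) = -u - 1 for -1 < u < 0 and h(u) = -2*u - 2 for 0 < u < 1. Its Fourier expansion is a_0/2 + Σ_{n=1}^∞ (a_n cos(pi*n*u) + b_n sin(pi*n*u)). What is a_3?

a_3 = ∫_{-1}^{1} h(u) cos(3*pi*u) du.
Split the integral at the breakpoints.
Integrating by parts (boundary term plus one more integral), an antiderivative of (-u - 1) cos(3*pi*u) is -u*sin(3*pi*u)/(3*pi) - sin(3*pi*u)/(3*pi) - cos(3*pi*u)/(9*pi**2); evaluating from -1 to 0: ∫_{-1}^{0} (-u - 1) cos(3*pi*u) du = (-1/(9*pi**2)) - (1/(9*pi**2)) = -2/(9*pi**2).
Integrating by parts (boundary term plus one more integral), an antiderivative of (-2*u - 2) cos(3*pi*u) is -2*u*sin(3*pi*u)/(3*pi) - 2*sin(3*pi*u)/(3*pi) - 2*cos(3*pi*u)/(9*pi**2); evaluating from 0 to 1: ∫_{0}^{1} (-2*u - 2) cos(3*pi*u) du = (2/(9*pi**2)) - (-2/(9*pi**2)) = 4/(9*pi**2).
Summing the pieces gives a_3 = 2/(9*pi**2).

2/(9*pi**2)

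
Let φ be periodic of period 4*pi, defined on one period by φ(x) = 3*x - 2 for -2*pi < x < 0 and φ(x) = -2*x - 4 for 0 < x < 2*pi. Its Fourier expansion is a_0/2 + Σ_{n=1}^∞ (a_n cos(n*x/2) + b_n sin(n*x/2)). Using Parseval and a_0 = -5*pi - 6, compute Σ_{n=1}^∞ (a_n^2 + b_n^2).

Parseval: a_0^2/2 + Σ_{n≥1} (a_n^2+b_n^2) = (1/(2*pi)) ∫_{-2*pi}^{2*pi} φ(x)^2 dx = 20 + 28*pi + 52*pi**2/3.
Subtract a_0^2/2 = (6 + 5*pi)**2/2: Σ (a_n^2+b_n^2) = -2*pi + 2 + 29*pi**2/6.

-2*pi + 2 + 29*pi**2/6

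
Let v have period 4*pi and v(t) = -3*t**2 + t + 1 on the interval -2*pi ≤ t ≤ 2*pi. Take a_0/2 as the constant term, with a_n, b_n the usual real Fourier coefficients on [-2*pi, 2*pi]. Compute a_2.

-12

a_2 = (1/(2*pi)) ∫_{-2*pi}^{2*pi} v(t) cos(t) dt.
Integrating by parts twice (tabular method), an antiderivative of (-3*t**2 + t + 1) cos(t) is -3*t**2*sin(t) + t*sin(t) - 6*t*cos(t) + 7*sin(t) + cos(t); evaluating from -2*pi to 2*pi: ∫_{-2*pi}^{2*pi} (-3*t**2 + t + 1) cos(t) dt = (1 - 12*pi) - (1 + 12*pi) = -24*pi.
Hence a_2 = (1/(2*pi))·(-24*pi) = -12.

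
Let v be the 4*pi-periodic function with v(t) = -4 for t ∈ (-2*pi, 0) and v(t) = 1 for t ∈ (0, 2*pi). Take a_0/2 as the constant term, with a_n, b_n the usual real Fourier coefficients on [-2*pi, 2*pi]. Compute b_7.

10/(7*pi)

b_7 = (1/(2*pi)) ∫_{-2*pi}^{2*pi} v(t) sin(7*t/2) dt.
Split the integral at the breakpoints.
Directly, an antiderivative of (-4) sin(7*t/2) is 8*cos(7*t/2)/7; evaluating from -2*pi to 0: ∫_{-2*pi}^{0} (-4) sin(7*t/2) dt = (8/7) - (-8/7) = 16/7.
Directly, an antiderivative of (1) sin(7*t/2) is -2*cos(7*t/2)/7; evaluating from 0 to 2*pi: ∫_{0}^{2*pi} (1) sin(7*t/2) dt = (2/7) - (-2/7) = 4/7.
Summing the pieces and multiplying by (1/(2*pi)) gives b_7 = 10/(7*pi).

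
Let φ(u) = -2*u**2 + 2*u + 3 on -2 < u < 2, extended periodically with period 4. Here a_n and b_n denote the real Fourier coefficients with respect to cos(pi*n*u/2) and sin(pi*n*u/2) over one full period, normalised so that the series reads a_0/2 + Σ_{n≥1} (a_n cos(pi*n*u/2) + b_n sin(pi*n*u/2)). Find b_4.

b_4 = 1/2 ∫_{-2}^{2} φ(u) sin(2*pi*u) du.
Integrating by parts twice (tabular method), an antiderivative of (-2*u**2 + 2*u + 3) sin(2*pi*u) is u**2*cos(2*pi*u)/pi - u*sin(2*pi*u)/pi**2 - u*cos(2*pi*u)/pi + sin(2*pi*u)/(2*pi**2) - 3*cos(2*pi*u)/(2*pi) - cos(2*pi*u)/(2*pi**3); evaluating from -2 to 2: ∫_{-2}^{2} (-2*u**2 + 2*u + 3) sin(2*pi*u) du = ((-1 + pi**2)/(2*pi**3)) - ((-1 + 9*pi**2)/(2*pi**3)) = -4/pi.
Hence b_4 = (1/2)·(-4/pi) = -2/pi.

-2/pi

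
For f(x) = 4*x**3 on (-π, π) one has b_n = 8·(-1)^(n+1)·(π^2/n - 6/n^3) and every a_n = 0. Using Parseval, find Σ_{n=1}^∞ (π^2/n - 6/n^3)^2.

pi**6/14

Parseval: Σ b_n^2 = (1/π) ∫_{-π}^{π} f(x)^2 dx = 32*pi**6/7.
b_n^2 = 64·(π^2/n - 6/n^3)^2, so the sum equals (32*pi**6/7)/64 = pi**6/14.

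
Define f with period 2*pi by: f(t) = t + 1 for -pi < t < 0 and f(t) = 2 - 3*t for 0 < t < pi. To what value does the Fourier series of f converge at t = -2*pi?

t = -2*pi differs from t = 0 by -1 full period(s), and the series is 2*pi-periodic.
At t = 0 the one-sided limits are f(0^-) = 1 and f(0^+) = 2.
By Dirichlet's theorem the series converges to their average, [(1) + (2)]/2 = 3/2.

3/2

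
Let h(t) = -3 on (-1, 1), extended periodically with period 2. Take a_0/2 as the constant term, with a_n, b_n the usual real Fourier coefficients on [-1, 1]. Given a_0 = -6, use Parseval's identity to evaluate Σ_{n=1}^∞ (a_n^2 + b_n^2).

Parseval: a_0^2/2 + Σ_{n≥1} (a_n^2+b_n^2) = ∫_{-1}^{1} h(t)^2 dt = 18.
Subtract a_0^2/2 = 18: Σ (a_n^2+b_n^2) = 0.

0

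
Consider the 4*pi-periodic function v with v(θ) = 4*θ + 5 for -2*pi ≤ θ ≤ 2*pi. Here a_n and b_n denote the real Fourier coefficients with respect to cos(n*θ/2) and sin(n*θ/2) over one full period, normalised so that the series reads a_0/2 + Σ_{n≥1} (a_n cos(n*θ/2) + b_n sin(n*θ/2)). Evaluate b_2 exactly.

b_2 = (1/(2*pi)) ∫_{-2*pi}^{2*pi} v(θ) sin(θ) dθ.
Integrating by parts (boundary term plus one more integral), an antiderivative of (4*θ + 5) sin(θ) is -4*θ*cos(θ) + 4*sin(θ) - 5*cos(θ); evaluating from -2*pi to 2*pi: ∫_{-2*pi}^{2*pi} (4*θ + 5) sin(θ) dθ = (-8*pi - 5) - (-5 + 8*pi) = -16*pi.
Hence b_2 = (1/(2*pi))·(-16*pi) = -8.

-8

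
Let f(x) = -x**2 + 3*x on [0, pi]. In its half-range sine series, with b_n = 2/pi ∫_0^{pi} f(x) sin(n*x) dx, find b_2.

-3 + pi

b_2 = 2/pi ∫_0^{pi} (-x**2 + 3*x) sin(2*x) dx.
Integrating by parts twice (tabular method), an antiderivative of (-x**2 + 3*x) sin(2*x) is x**2*cos(2*x)/2 - x*sin(2*x)/2 - 3*x*cos(2*x)/2 + 3*sin(2*x)/4 - cos(2*x)/4; evaluating from 0 to pi: ∫_{0}^{pi} (-x**2 + 3*x) sin(2*x) dx = (-3*pi/2 - 1/4 + pi**2/2) - (-1/4) = pi*(-3 + pi)/2.
Hence b_2 = (2/pi)·(pi*(-3 + pi)/2) = -3 + pi.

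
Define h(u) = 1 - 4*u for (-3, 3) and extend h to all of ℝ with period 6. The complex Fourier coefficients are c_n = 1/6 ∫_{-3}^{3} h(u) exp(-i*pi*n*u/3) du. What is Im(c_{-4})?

Since h is real-valued, Im(c_{-4}) = -1/6 ∫_{-3}^{3} h(u) sin(-4*pi*u/3) du = b_{4}/2.
Integrating by parts (boundary term plus one more integral), an antiderivative of (1 - 4*u) sin(-4*pi*u/3) is -3*u*cos(4*pi*u/3)/pi + 9*sin(4*pi*u/3)/(4*pi**2) + 3*cos(4*pi*u/3)/(4*pi); evaluating from -3 to 3: ∫_{-3}^{3} (1 - 4*u) sin(-4*pi*u/3) du = (-33/(4*pi)) - (39/(4*pi)) = -18/pi.
Hence Im(c_{-4}) = (-1/6)·(-18/pi) = 3/pi.

3/pi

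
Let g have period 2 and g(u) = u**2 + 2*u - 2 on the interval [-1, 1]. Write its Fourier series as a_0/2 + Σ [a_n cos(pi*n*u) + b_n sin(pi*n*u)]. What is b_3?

4/(3*pi)

b_3 = ∫_{-1}^{1} g(u) sin(3*pi*u) du.
Integrating by parts twice (tabular method), an antiderivative of (u**2 + 2*u - 2) sin(3*pi*u) is -u**2*cos(3*pi*u)/(3*pi) + 2*u*sin(3*pi*u)/(9*pi**2) - 2*u*cos(3*pi*u)/(3*pi) + 2*sin(3*pi*u)/(9*pi**2) + 2*cos(3*pi*u)/(27*pi**3) + 2*cos(3*pi*u)/(3*pi); evaluating from -1 to 1: ∫_{-1}^{1} (u**2 + 2*u - 2) sin(3*pi*u) du = ((-2 + 9*pi**2)/(27*pi**3)) - ((-pi**2 - 2/27)/pi**3) = 4/(3*pi).
Hence b_3 = 4/(3*pi).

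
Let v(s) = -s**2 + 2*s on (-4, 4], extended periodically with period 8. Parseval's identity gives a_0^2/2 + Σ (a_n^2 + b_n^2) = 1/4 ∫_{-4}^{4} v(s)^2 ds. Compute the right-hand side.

1/4 ∫_{-4}^{4} v(s)^2 ds = 1/4 · (8704/15) = 2176/15.

2176/15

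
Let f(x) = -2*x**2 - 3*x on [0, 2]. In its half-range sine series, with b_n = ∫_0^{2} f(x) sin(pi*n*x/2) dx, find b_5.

b_5 = ∫_0^{2} (-2*x**2 - 3*x) sin(5*pi*x/2) dx.
Integrating by parts twice (tabular method), an antiderivative of (-2*x**2 - 3*x) sin(5*pi*x/2) is 4*x**2*cos(5*pi*x/2)/(5*pi) - 16*x*sin(5*pi*x/2)/(25*pi**2) + 6*x*cos(5*pi*x/2)/(5*pi) - 12*sin(5*pi*x/2)/(25*pi**2) - 32*cos(5*pi*x/2)/(125*pi**3); evaluating from 0 to 2: ∫_{0}^{2} (-2*x**2 - 3*x) sin(5*pi*x/2) dx = (4*(8 - 175*pi**2)/(125*pi**3)) - (-32/(125*pi**3)) = 4*(16 - 175*pi**2)/(125*pi**3).
Hence b_5 = 4*(16 - 175*pi**2)/(125*pi**3).

4*(16 - 175*pi**2)/(125*pi**3)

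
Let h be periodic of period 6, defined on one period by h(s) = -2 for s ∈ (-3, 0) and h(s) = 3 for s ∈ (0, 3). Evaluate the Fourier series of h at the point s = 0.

At s = 0 the one-sided limits are h(0^-) = -2 and h(0^+) = 3.
By Dirichlet's theorem the series converges to their average, [(-2) + (3)]/2 = 1/2.

1/2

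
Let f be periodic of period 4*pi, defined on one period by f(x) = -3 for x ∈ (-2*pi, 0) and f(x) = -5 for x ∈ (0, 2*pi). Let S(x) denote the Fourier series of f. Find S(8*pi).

x = 8*pi differs from x = 0 by 2 full period(s), and the series is 4*pi-periodic.
At x = 0 the one-sided limits are f(0^-) = -3 and f(0^+) = -5.
By Dirichlet's theorem the series converges to their average, [(-3) + (-5)]/2 = -4.

-4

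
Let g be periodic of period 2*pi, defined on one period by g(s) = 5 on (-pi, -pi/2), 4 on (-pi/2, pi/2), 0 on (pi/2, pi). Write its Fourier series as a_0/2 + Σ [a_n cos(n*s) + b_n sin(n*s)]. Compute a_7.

a_7 = 1/pi ∫_{-pi}^{pi} g(s) cos(7*s) ds.
Split the integral at the breakpoints.
Directly, an antiderivative of (5) cos(7*s) is 5*sin(7*s)/7; evaluating from -pi to -pi/2: ∫_{-pi}^{-pi/2} (5) cos(7*s) ds = (5/7) - (0) = 5/7.
Directly, an antiderivative of (4) cos(7*s) is 4*sin(7*s)/7; evaluating from -pi/2 to pi/2: ∫_{-pi/2}^{pi/2} (4) cos(7*s) ds = (-4/7) - (4/7) = -8/7.
∫_{pi/2}^{pi} (0) cos(7*s) ds = 0.
Summing the pieces and multiplying by (1/pi) gives a_7 = -3/(7*pi).

-3/(7*pi)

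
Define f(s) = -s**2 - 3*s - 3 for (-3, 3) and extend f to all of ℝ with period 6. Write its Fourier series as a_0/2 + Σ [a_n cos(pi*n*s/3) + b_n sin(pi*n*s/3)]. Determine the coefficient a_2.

a_2 = 1/3 ∫_{-3}^{3} f(s) cos(2*pi*s/3) ds.
Integrating by parts twice (tabular method), an antiderivative of (-s**2 - 3*s - 3) cos(2*pi*s/3) is -3*s**2*sin(2*pi*s/3)/(2*pi) - 9*s*sin(2*pi*s/3)/(2*pi) - 9*s*cos(2*pi*s/3)/(2*pi**2) - 9*sin(2*pi*s/3)/(2*pi) + 27*sin(2*pi*s/3)/(4*pi**3) - 27*cos(2*pi*s/3)/(4*pi**2); evaluating from -3 to 3: ∫_{-3}^{3} (-s**2 - 3*s - 3) cos(2*pi*s/3) ds = (-81/(4*pi**2)) - (27/(4*pi**2)) = -27/pi**2.
Hence a_2 = (1/3)·(-27/pi**2) = -9/pi**2.

-9/pi**2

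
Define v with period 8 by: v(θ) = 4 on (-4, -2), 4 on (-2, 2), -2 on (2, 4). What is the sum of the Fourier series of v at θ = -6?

1

θ = -6 differs from θ = 2 by -1 full period(s), and the series is 8-periodic.
At θ = 2 the one-sided limits are v(2^-) = 4 and v(2^+) = -2.
By Dirichlet's theorem the series converges to their average, [(4) + (-2)]/2 = 1.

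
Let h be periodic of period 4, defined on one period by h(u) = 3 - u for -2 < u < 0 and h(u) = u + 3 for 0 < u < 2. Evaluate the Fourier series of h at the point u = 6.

5

u = 6 differs from u = 2 by 1 full period(s), and the series is 4-periodic.
h is continuous at u = 2 with value 5, so the series converges to 5 there.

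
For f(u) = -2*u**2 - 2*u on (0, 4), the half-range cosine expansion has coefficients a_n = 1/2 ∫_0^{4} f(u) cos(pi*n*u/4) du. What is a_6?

a_6 = 1/2 ∫_0^{4} (-2*u**2 - 2*u) cos(3*pi*u/2) du.
Integrating by parts twice (tabular method), an antiderivative of (-2*u**2 - 2*u) cos(3*pi*u/2) is -4*u**2*sin(3*pi*u/2)/(3*pi) - 4*u*sin(3*pi*u/2)/(3*pi) - 16*u*cos(3*pi*u/2)/(9*pi**2) + 32*sin(3*pi*u/2)/(27*pi**3) - 8*cos(3*pi*u/2)/(9*pi**2); evaluating from 0 to 4: ∫_{0}^{4} (-2*u**2 - 2*u) cos(3*pi*u/2) du = (-8/pi**2) - (-8/(9*pi**2)) = -64/(9*pi**2).
Hence a_6 = (1/2)·(-64/(9*pi**2)) = -32/(9*pi**2).

-32/(9*pi**2)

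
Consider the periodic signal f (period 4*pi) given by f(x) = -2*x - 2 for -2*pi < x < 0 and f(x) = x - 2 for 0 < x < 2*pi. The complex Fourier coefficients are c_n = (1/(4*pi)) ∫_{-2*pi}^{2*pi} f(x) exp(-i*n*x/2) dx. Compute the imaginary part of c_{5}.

1/5

Since f is real-valued, Im(c_{5}) = -(1/(4*pi)) ∫_{-2*pi}^{2*pi} f(x) sin(5*x/2) dx = -b_{5}/2.
Split the integral at the breakpoints.
Integrating by parts (boundary term plus one more integral), an antiderivative of (-2*x - 2) sin(5*x/2) is 4*x*cos(5*x/2)/5 - 8*sin(5*x/2)/25 + 4*cos(5*x/2)/5; evaluating from -2*pi to 0: ∫_{-2*pi}^{0} (-2*x - 2) sin(5*x/2) dx = (4/5) - (-4/5 + 8*pi/5) = 8/5 - 8*pi/5.
Integrating by parts (boundary term plus one more integral), an antiderivative of (x - 2) sin(5*x/2) is -2*x*cos(5*x/2)/5 + 4*sin(5*x/2)/25 + 4*cos(5*x/2)/5; evaluating from 0 to 2*pi: ∫_{0}^{2*pi} (x - 2) sin(5*x/2) dx = (-4/5 + 4*pi/5) - (4/5) = -8/5 + 4*pi/5.
So ∫_{-2*pi}^{2*pi} f(x) sin(5*x/2) dx = -4*pi/5.
Hence Im(c_{5}) = (-1/(4*pi))·(-4*pi/5) = 1/5.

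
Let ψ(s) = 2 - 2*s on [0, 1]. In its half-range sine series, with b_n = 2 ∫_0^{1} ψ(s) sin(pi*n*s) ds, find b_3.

b_3 = 2 ∫_0^{1} (2 - 2*s) sin(3*pi*s) ds.
Integrating by parts (boundary term plus one more integral), an antiderivative of (2 - 2*s) sin(3*pi*s) is 2*s*cos(3*pi*s)/(3*pi) - 2*sin(3*pi*s)/(9*pi**2) - 2*cos(3*pi*s)/(3*pi); evaluating from 0 to 1: ∫_{0}^{1} (2 - 2*s) sin(3*pi*s) ds = (0) - (-2/(3*pi)) = 2/(3*pi).
Hence b_3 = 2·(2/(3*pi)) = 4/(3*pi).

4/(3*pi)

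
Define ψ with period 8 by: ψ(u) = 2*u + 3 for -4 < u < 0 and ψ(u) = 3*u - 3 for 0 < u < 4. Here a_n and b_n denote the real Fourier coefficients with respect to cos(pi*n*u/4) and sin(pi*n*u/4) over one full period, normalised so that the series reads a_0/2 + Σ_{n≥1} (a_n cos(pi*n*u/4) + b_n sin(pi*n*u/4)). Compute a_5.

a_5 = 1/4 ∫_{-4}^{4} ψ(u) cos(5*pi*u/4) du.
Split the integral at the breakpoints.
Integrating by parts (boundary term plus one more integral), an antiderivative of (2*u + 3) cos(5*pi*u/4) is 8*u*sin(5*pi*u/4)/(5*pi) + 12*sin(5*pi*u/4)/(5*pi) + 32*cos(5*pi*u/4)/(25*pi**2); evaluating from -4 to 0: ∫_{-4}^{0} (2*u + 3) cos(5*pi*u/4) du = (32/(25*pi**2)) - (-32/(25*pi**2)) = 64/(25*pi**2).
Integrating by parts (boundary term plus one more integral), an antiderivative of (3*u - 3) cos(5*pi*u/4) is 12*u*sin(5*pi*u/4)/(5*pi) - 12*sin(5*pi*u/4)/(5*pi) + 48*cos(5*pi*u/4)/(25*pi**2); evaluating from 0 to 4: ∫_{0}^{4} (3*u - 3) cos(5*pi*u/4) du = (-48/(25*pi**2)) - (48/(25*pi**2)) = -96/(25*pi**2).
Summing the pieces and multiplying by (1/4) gives a_5 = -8/(25*pi**2).

-8/(25*pi**2)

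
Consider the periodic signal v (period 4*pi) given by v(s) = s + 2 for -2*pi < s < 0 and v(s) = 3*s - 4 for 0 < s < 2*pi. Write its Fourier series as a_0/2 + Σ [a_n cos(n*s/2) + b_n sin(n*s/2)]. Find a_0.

-2 + 2*pi

a_0 = (1/(2*pi)) ∫_{-2*pi}^{2*pi} v(s) ds = (1/(2*pi)) · (4*pi*(-1 + pi)) = -2 + 2*pi.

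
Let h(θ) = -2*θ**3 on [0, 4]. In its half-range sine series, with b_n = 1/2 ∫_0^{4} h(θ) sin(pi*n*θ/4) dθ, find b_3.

256*(2 - 3*pi**2)/(9*pi**3)

b_3 = 1/2 ∫_0^{4} (-2*θ**3) sin(3*pi*θ/4) dθ.
Integrating by parts three times (tabular method), an antiderivative of (-2*θ**3) sin(3*pi*θ/4) is 8*θ**3*cos(3*pi*θ/4)/(3*pi) - 32*θ**2*sin(3*pi*θ/4)/(3*pi**2) - 256*θ*cos(3*pi*θ/4)/(9*pi**3) + 1024*sin(3*pi*θ/4)/(27*pi**4); evaluating from 0 to 4: ∫_{0}^{4} (-2*θ**3) sin(3*pi*θ/4) dθ = (512*(2 - 3*pi**2)/(9*pi**3)) - (0) = 512*(2 - 3*pi**2)/(9*pi**3).
Hence b_3 = (1/2)·(512*(2 - 3*pi**2)/(9*pi**3)) = 256*(2 - 3*pi**2)/(9*pi**3).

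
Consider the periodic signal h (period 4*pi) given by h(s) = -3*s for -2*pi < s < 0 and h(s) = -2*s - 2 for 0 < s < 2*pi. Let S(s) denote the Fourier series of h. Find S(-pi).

h is continuous at s = -pi with value 3*pi, so the series converges to 3*pi there.

3*pi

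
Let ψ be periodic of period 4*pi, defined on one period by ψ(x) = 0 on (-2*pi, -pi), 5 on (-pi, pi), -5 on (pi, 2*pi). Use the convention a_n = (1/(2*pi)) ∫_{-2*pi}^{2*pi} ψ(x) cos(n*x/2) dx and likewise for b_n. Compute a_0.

a_0 = (1/(2*pi)) ∫_{-2*pi}^{2*pi} ψ(x) dx = (1/(2*pi)) · (5*pi) = 5/2.

5/2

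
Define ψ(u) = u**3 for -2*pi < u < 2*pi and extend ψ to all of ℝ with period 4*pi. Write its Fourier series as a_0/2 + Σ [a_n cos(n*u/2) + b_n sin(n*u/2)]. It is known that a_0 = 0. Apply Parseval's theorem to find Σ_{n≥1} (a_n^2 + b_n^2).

128*pi**6/7

Parseval: a_0^2/2 + Σ_{n≥1} (a_n^2+b_n^2) = (1/(2*pi)) ∫_{-2*pi}^{2*pi} ψ(u)^2 du = 128*pi**6/7.
Subtract a_0^2/2 = 0: Σ (a_n^2+b_n^2) = 128*pi**6/7.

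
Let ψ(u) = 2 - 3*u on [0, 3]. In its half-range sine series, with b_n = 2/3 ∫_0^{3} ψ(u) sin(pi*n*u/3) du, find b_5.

-2/pi

b_5 = 2/3 ∫_0^{3} (2 - 3*u) sin(5*pi*u/3) du.
Integrating by parts (boundary term plus one more integral), an antiderivative of (2 - 3*u) sin(5*pi*u/3) is 9*u*cos(5*pi*u/3)/(5*pi) - 27*sin(5*pi*u/3)/(25*pi**2) - 6*cos(5*pi*u/3)/(5*pi); evaluating from 0 to 3: ∫_{0}^{3} (2 - 3*u) sin(5*pi*u/3) du = (-21/(5*pi)) - (-6/(5*pi)) = -3/pi.
Hence b_5 = (2/3)·(-3/pi) = -2/pi.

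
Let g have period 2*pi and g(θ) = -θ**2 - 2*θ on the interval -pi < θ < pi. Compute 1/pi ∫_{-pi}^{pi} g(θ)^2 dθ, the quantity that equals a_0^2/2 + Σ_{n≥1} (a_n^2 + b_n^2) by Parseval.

1/pi ∫_{-pi}^{pi} g(θ)^2 dθ = 1/pi · (2*pi**3*(20 + 3*pi**2)/15) = 2*pi**2*(20 + 3*pi**2)/15.

2*pi**2*(20 + 3*pi**2)/15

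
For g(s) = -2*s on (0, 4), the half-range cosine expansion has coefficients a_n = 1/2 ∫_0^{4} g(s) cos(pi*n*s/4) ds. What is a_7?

32/(49*pi**2)

a_7 = 1/2 ∫_0^{4} (-2*s) cos(7*pi*s/4) ds.
Integrating by parts (boundary term plus one more integral), an antiderivative of (-2*s) cos(7*pi*s/4) is -8*s*sin(7*pi*s/4)/(7*pi) - 32*cos(7*pi*s/4)/(49*pi**2); evaluating from 0 to 4: ∫_{0}^{4} (-2*s) cos(7*pi*s/4) ds = (32/(49*pi**2)) - (-32/(49*pi**2)) = 64/(49*pi**2).
Hence a_7 = (1/2)·(64/(49*pi**2)) = 32/(49*pi**2).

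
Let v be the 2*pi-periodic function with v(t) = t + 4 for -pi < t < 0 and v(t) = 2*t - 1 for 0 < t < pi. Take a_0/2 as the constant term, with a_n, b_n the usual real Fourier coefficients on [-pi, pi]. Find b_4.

-3/4

b_4 = 1/pi ∫_{-pi}^{pi} v(t) sin(4*t) dt.
Split the integral at the breakpoints.
Integrating by parts (boundary term plus one more integral), an antiderivative of (t + 4) sin(4*t) is -t*cos(4*t)/4 + sin(4*t)/16 - cos(4*t); evaluating from -pi to 0: ∫_{-pi}^{0} (t + 4) sin(4*t) dt = (-1) - (-1 + pi/4) = -pi/4.
Integrating by parts (boundary term plus one more integral), an antiderivative of (2*t - 1) sin(4*t) is -t*cos(4*t)/2 + sin(4*t)/8 + cos(4*t)/4; evaluating from 0 to pi: ∫_{0}^{pi} (2*t - 1) sin(4*t) dt = (1/4 - pi/2) - (1/4) = -pi/2.
Summing the pieces and multiplying by (1/pi) gives b_4 = -3/4.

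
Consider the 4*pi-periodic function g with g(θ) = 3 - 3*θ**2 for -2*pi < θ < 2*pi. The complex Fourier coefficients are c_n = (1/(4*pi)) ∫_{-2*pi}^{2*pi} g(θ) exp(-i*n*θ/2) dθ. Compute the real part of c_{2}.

Since g is real-valued, Re(c_{2}) = (1/(4*pi)) ∫_{-2*pi}^{2*pi} g(θ) cos(θ) dθ = a_{2}/2.
g is even and cos(θ) is even, so the integrand is even: ∫_{-2*pi}^{2*pi} g(θ) cos(θ) dθ = 2∫_0^{2*pi} g(θ) cos(θ) dθ.
Integrating by parts twice (tabular method), an antiderivative of (3 - 3*θ**2) cos(θ) is -3*θ**2*sin(θ) - 6*θ*cos(θ) + 9*sin(θ); evaluating from 0 to 2*pi: ∫_{0}^{2*pi} (3 - 3*θ**2) cos(θ) dθ = (-12*pi) - (0) = -12*pi.
So ∫_{-2*pi}^{2*pi} g(θ) cos(θ) dθ = -24*pi.
Hence Re(c_{2}) = (1/(4*pi))·(-24*pi) = -6.

-6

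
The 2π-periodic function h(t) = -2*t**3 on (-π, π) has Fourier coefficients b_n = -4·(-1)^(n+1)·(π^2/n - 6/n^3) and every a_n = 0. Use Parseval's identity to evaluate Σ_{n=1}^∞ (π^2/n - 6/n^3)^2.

pi**6/14

Parseval: Σ b_n^2 = (1/π) ∫_{-π}^{π} h(t)^2 dt = 8*pi**6/7.
b_n^2 = 16·(π^2/n - 6/n^3)^2, so the sum equals (8*pi**6/7)/16 = pi**6/14.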